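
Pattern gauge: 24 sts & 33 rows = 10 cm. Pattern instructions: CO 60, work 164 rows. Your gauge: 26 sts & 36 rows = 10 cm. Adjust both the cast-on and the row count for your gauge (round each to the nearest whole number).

Cast on 65 stitches; work 179 rows.

Stitches: 60 × 26/24 = 65.00 → 65.
Rows: 164 × 36/33 = 178.91 → 179.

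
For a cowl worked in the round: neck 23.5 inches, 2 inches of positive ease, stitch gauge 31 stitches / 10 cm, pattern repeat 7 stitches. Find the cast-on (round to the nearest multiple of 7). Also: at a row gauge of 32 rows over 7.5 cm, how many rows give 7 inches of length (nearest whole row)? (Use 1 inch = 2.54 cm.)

Finished = 23.5 + 2 = 25.5 inches.
25.5 inches × 2.54 = 64.77 cm.
31/10 = 3.1 sts per cm; 64.77 × 3.1 = 200.79 sts.
Nearest multiple of 7 → 203.
7 inches = 17.78 cm; × 4.267 = 75.86 → 76 rows.

Cast on 203 stitches; work 76 rows.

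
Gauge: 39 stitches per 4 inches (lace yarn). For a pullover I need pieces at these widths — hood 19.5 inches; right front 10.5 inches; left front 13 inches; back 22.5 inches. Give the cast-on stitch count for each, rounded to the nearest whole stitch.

Rate = 39/4 = 9.75 sts per in.
hood: 19.5 × 9.75 = 190.12 → 190.
right front: 10.5 × 9.75 = 102.38 → 102.
left front: 13 × 9.75 = 126.75 → 127.
back: 22.5 × 9.75 = 219.38 → 219.

hood 190; right front 102; left front 127; back 219.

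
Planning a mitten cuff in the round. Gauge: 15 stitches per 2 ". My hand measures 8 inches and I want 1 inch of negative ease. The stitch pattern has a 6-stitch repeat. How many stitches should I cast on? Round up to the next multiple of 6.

Finished = 8 − 1 = 7 inches.
15 / 2 = 7.5 sts/in.
7 × 7.5 = 52.50 sts.
Next multiple of 6: 54.

54 stitches.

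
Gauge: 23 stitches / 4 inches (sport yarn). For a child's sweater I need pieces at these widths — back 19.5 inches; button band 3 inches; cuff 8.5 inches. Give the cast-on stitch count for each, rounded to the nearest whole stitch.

back 112; button band 17; cuff 49.

Rate = 23/4 = 5.75 sts per in.
back: 19.5 × 5.75 = 112.12 → 112.
button band: 3 × 5.75 = 17.25 → 17.
cuff: 8.5 × 5.75 = 48.88 → 49.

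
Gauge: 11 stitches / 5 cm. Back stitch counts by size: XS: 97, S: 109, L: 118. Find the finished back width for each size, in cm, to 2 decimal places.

XS 44.09 cm; S 49.55 cm; L 53.64 cm.

11/5 = 2.2 sts per cm.
XS: 97 / 2.2 = 44.091 → 44.09 cm.
S: 109 / 2.2 = 49.545 → 49.55 cm.
L: 118 / 2.2 = 53.636 → 53.64 cm.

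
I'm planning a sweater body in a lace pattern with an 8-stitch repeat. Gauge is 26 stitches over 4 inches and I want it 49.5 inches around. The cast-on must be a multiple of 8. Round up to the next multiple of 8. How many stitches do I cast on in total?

Cast on 328 stitches.

26 / 4 = 6.5 sts per inch.
49.5 × 6.5 = 321.75 sts.
Next multiple of 8: 328.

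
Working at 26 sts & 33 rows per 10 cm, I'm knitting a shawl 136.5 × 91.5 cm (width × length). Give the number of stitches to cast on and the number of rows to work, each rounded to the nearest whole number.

Cast on 355 stitches and work 302 rows.

Stitch gauge = 26/10 = 2.6 sts/cm; 136.5 × 2.6 = 354.90 → 355 sts.
Row gauge = 33/10 = 3.3 rows/cm; 91.5 × 3.3 = 301.95 → 302 rows.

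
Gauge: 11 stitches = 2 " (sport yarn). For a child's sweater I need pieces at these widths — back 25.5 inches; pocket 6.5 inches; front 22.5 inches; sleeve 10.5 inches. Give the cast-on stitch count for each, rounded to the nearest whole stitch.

Rate = 11/2 = 5.5 sts per in.
back: 25.5 × 5.5 = 140.25 → 140.
pocket: 6.5 × 5.5 = 35.75 → 36.
front: 22.5 × 5.5 = 123.75 → 124.
sleeve: 10.5 × 5.5 = 57.75 → 58.

back 140; pocket 36; front 124; sleeve 58.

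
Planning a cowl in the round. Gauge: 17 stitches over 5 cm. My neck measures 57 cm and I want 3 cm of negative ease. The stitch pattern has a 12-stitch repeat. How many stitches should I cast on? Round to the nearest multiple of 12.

Cast on 180 stitches.

Finished = 57 − 3 = 54 cm.
17 / 5 = 3.4 sts/cm.
54 × 3.4 = 183.60 sts.
Nearest multiple of 12: 180.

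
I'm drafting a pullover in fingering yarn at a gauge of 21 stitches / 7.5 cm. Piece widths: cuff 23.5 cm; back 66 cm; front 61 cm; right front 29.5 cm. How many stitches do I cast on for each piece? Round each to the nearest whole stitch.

cuff 66; back 185; front 171; right front 83.

Rate = 21/7.5 = 2.8 sts per cm.
cuff: 23.5 × 2.8 = 65.80 → 66.
back: 66 × 2.8 = 184.80 → 185.
front: 61 × 2.8 = 170.80 → 171.
right front: 29.5 × 2.8 = 82.60 → 83.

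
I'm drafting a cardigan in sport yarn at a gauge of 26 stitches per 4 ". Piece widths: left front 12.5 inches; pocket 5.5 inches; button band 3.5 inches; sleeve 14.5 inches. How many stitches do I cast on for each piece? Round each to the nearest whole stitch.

Rate = 26/4 = 6.5 sts per in.
left front: 12.5 × 6.5 = 81.25 → 81.
pocket: 5.5 × 6.5 = 35.75 → 36.
button band: 3.5 × 6.5 = 22.75 → 23.
sleeve: 14.5 × 6.5 = 94.25 → 94.

left front 81; pocket 36; button band 23; sleeve 94.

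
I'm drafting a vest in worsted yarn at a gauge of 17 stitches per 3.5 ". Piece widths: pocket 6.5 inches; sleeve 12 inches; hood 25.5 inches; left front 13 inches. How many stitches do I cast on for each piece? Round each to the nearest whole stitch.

pocket 32; sleeve 58; hood 124; left front 63.

Rate = 17/3.5 = 4.857 sts per in.
pocket: 6.5 × 4.857 = 31.57 → 32.
sleeve: 12 × 4.857 = 58.29 → 58.
hood: 25.5 × 4.857 = 123.86 → 124.
left front: 13 × 4.857 = 63.14 → 63.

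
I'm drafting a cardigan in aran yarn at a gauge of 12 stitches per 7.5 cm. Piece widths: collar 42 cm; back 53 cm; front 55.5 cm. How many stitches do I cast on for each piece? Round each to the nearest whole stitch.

Rate = 12/7.5 = 1.6 sts per cm.
collar: 42 × 1.6 = 67.20 → 67.
back: 53 × 1.6 = 84.80 → 85.
front: 55.5 × 1.6 = 88.80 → 89.

collar 67; back 85; front 89.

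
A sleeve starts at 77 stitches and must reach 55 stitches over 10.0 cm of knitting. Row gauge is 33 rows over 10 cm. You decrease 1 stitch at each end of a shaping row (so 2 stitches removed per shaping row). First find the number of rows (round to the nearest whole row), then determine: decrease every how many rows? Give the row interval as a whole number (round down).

Decrease every 3rd row.

Rows = 10.0 × 3.3 = 33.0 → 33 rows.
Stitches to remove: 22 → 11 shaping rows (at 2 st each).
33 / 11 = 3.00 → every 3 rows.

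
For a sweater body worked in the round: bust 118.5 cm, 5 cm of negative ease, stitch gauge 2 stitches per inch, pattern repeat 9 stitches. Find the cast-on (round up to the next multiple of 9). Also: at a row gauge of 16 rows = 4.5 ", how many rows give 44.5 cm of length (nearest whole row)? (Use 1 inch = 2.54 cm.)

Finished = 118.5 − 5 = 113.5 cm.
113.5 cm × 1/2.54 = 44.69 inches.
2/1 = 2 sts per in; 44.69 × 2 = 89.37 sts.
Next multiple of 9 → 90.
44.5 cm = 17.52 inches; × 3.556 = 62.29 → 62 rows.

Cast on 90 stitches; work 62 rows.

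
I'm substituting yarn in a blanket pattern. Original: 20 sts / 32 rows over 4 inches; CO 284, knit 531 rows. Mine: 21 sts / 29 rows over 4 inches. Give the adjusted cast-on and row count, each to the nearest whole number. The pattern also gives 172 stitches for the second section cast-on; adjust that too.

Stitches: 284 × 21/20 = 298.20 → 298.
Rows: 531 × 29/32 = 481.22 → 481.
second section cast-on: 172 × 21/20 = 180.60 → 181.

Cast on 298 stitches; work 481 rows; second section cast-on 181 stitches.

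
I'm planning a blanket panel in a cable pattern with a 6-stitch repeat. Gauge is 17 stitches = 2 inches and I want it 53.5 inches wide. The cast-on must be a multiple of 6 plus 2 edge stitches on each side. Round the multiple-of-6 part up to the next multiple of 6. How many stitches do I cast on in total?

460 stitches.

17 / 2 = 8.5 sts per inch.
53.5 × 8.5 = 454.75 sts.
Less 4 edge sts → 450.75 for the repeat.
Next multiple of 6: 456.
Add back 4 edge sts → 460.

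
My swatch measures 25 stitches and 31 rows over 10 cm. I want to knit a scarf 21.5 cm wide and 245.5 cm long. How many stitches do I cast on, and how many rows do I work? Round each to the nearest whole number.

Stitch gauge = 25/10 = 2.5 sts/cm; 21.5 × 2.5 = 53.75 → 54 sts.
Row gauge = 31/10 = 3.1 rows/cm; 245.5 × 3.1 = 761.05 → 761 rows.

Cast on 54 stitches and work 761 rows.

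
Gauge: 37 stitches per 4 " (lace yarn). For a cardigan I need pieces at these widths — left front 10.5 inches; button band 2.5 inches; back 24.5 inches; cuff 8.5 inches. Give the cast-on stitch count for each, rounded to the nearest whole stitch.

left front 97; button band 23; back 227; cuff 79.

Rate = 37/4 = 9.25 sts per in.
left front: 10.5 × 9.25 = 97.12 → 97.
button band: 2.5 × 9.25 = 23.12 → 23.
back: 24.5 × 9.25 = 226.62 → 227.
cuff: 8.5 × 9.25 = 78.62 → 79.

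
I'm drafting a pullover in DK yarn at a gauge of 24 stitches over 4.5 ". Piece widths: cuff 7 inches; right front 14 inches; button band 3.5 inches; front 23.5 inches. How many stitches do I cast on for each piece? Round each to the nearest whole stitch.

Rate = 24/4.5 = 5.333 sts per in.
cuff: 7 × 5.333 = 37.33 → 37.
right front: 14 × 5.333 = 74.67 → 75.
button band: 3.5 × 5.333 = 18.67 → 19.
front: 23.5 × 5.333 = 125.33 → 125.

cuff 37; right front 75; button band 19; front 125.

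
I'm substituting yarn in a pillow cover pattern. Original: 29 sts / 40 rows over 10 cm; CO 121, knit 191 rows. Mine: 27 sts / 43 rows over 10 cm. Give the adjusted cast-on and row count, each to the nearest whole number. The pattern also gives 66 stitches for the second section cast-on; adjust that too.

Stitches: 121 × 27/29 = 112.66 → 113.
Rows: 191 × 43/40 = 205.32 → 205.
second section cast-on: 66 × 27/29 = 61.45 → 61.

Cast on 113 stitches; work 205 rows; second section cast-on 61 stitches.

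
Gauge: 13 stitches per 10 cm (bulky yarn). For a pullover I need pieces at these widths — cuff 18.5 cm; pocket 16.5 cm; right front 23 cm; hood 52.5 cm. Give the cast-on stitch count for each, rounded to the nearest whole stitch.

cuff 24; pocket 21; right front 30; hood 68.

Rate = 13/10 = 1.3 sts per cm.
cuff: 18.5 × 1.3 = 24.05 → 24.
pocket: 16.5 × 1.3 = 21.45 → 21.
right front: 23 × 1.3 = 29.90 → 30.
hood: 52.5 × 1.3 = 68.25 → 68.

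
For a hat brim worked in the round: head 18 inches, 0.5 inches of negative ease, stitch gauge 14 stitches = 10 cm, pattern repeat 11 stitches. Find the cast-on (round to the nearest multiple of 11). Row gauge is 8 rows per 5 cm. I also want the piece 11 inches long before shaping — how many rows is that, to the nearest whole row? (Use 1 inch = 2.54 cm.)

Cast on 66 stitches; work 45 rows.

Finished = 18 − 0.5 = 17.5 inches.
17.5 inches × 2.54 = 44.45 cm.
14/10 = 1.4 sts per cm; 44.45 × 1.4 = 62.23 sts.
Nearest multiple of 11 → 66.
11 inches = 27.94 cm; × 1.6 = 44.70 → 45 rows.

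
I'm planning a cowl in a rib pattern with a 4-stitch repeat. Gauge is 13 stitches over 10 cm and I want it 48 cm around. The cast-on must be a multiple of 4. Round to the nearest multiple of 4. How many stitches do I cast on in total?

Cast on 64 stitches.

13 / 10 = 1.3 sts per cm.
48 × 1.3 = 62.40 sts.
Nearest multiple of 4: 64.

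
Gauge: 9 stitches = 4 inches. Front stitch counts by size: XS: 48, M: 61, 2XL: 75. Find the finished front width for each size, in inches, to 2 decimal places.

9/4 = 2.25 sts per in.
XS: 48 / 2.25 = 21.333 → 21.33 in.
M: 61 / 2.25 = 27.111 → 27.11 in.
2XL: 75 / 2.25 = 33.333 → 33.33 in.

XS 21.33 inches; M 27.11 inches; 2XL 33.33 inches.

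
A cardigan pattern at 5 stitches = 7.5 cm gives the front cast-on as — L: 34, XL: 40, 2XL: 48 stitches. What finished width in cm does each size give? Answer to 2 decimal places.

5/7.5 = 0.667 sts per cm.
L: 34 / 0.667 = 51.000 → 51.00 cm.
XL: 40 / 0.667 = 60.000 → 60.00 cm.
2XL: 48 / 0.667 = 72.000 → 72.00 cm.

L 51.00 cm; XL 60.00 cm; 2XL 72.00 cm.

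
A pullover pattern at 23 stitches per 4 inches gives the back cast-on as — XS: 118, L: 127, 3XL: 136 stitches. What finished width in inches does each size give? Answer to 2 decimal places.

23/4 = 5.75 sts per in.
XS: 118 / 5.75 = 20.522 → 20.52 in.
L: 127 / 5.75 = 22.087 → 22.09 in.
3XL: 136 / 5.75 = 23.652 → 23.65 in.

XS 20.52 inches; L 22.09 inches; 3XL 23.65 inches.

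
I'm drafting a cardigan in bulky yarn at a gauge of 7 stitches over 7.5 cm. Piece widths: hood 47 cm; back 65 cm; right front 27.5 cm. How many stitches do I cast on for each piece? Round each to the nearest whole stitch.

hood 44; back 61; right front 26.

Rate = 7/7.5 = 0.933 sts per cm.
hood: 47 × 0.933 = 43.87 → 44.
back: 65 × 0.933 = 60.67 → 61.
right front: 27.5 × 0.933 = 25.67 → 26.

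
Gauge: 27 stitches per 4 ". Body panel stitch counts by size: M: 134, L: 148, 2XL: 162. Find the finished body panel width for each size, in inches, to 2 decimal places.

M 19.85 inches; L 21.93 inches; 2XL 24.00 inches.

27/4 = 6.75 sts per in.
M: 134 / 6.75 = 19.852 → 19.85 in.
L: 148 / 6.75 = 21.926 → 21.93 in.
2XL: 162 / 6.75 = 24.000 → 24.00 in.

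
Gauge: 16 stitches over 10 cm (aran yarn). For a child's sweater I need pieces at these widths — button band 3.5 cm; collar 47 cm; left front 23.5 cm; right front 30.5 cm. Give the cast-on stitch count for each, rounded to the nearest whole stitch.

button band 6; collar 75; left front 38; right front 49.

Rate = 16/10 = 1.6 sts per cm.
button band: 3.5 × 1.6 = 5.60 → 6.
collar: 47 × 1.6 = 75.20 → 75.
left front: 23.5 × 1.6 = 37.60 → 38.
right front: 30.5 × 1.6 = 48.80 → 49.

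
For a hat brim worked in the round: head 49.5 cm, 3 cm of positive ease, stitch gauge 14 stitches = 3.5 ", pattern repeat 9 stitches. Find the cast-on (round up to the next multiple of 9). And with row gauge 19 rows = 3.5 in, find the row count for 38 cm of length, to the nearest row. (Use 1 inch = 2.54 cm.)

Cast on 90 stitches; work 81 rows.

Finished = 49.5 + 3 = 52.5 cm.
52.5 cm × 1/2.54 = 20.67 inches.
14/3.5 = 4 sts per in; 20.67 × 4 = 82.68 sts.
Next multiple of 9 → 90.
38 cm = 14.96 inches; × 5.429 = 81.21 → 81 rows.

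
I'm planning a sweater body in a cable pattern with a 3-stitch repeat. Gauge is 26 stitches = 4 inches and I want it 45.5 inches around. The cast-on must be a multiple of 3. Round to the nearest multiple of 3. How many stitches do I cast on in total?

Cast on 297 stitches.

26 / 4 = 6.5 sts per inch.
45.5 × 6.5 = 295.75 sts.
Nearest multiple of 3: 297.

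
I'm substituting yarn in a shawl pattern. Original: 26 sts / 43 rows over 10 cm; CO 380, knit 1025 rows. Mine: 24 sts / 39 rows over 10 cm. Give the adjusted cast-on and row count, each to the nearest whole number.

Stitches: 380 × 24/26 = 350.77 → 351.
Rows: 1025 × 39/43 = 929.65 → 930.

Cast on 351 stitches; work 930 rows.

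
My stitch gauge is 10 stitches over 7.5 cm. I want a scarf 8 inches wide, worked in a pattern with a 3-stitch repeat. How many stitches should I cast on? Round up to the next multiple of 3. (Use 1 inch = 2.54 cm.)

CO 30 sts.

8 in = 8 × 2.54 = 20.32 cm.
10 / 7.5 = 1.333 sts/cm.
20.32 × 1.333 = 27.09 sts.
→ 30.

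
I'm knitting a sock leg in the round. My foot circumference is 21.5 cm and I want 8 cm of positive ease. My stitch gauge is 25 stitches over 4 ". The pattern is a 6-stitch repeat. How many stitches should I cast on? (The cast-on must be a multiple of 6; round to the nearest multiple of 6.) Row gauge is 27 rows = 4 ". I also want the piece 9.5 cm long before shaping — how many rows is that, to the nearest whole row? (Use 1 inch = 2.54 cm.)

Finished = 21.5 + 8 = 29.5 cm.
29.5 cm × 1/2.54 = 11.61 inches.
25/4 = 6.25 sts per in; 11.61 × 6.25 = 72.59 sts.
Nearest multiple of 6 → 72.
9.5 cm = 3.74 inches; × 6.75 = 25.25 → 25 rows.

Cast on 72 stitches; work 25 rows.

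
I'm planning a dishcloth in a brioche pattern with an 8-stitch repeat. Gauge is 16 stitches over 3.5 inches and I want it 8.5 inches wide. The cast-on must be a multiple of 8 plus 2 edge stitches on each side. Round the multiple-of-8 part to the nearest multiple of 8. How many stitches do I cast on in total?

Cast on 36 stitches.

16 / 3.5 = 4.571 sts per inch.
8.5 × 4.571 = 38.86 sts.
Less 4 edge sts → 34.86 for the repeat.
Nearest multiple of 8: 32.
Add back 4 edge sts → 36.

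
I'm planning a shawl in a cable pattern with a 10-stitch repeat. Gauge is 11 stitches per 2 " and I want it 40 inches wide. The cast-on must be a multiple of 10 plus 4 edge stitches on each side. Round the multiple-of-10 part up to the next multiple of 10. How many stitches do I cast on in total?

11 / 2 = 5.5 sts per inch.
40 × 5.5 = 220.00 sts.
Less 8 edge sts → 212.00 for the repeat.
Next multiple of 10: 220.
Add back 8 edge sts → 228.

Cast on 228 stitches.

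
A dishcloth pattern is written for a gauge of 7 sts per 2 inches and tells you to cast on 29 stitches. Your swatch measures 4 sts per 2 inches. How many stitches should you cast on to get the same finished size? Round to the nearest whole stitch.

Scale factor = 4 / 7 = 0.571.
29 × 4 / 7 = 16.57 sts.
→ 17 sts.

CO 17 sts.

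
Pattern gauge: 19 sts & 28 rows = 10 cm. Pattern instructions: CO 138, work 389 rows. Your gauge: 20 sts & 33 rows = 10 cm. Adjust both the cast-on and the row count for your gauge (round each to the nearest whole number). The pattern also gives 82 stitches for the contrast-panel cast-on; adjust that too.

Cast on 145 stitches; work 458 rows; contrast-panel cast-on 86 stitches.

Stitches: 138 × 20/19 = 145.26 → 145.
Rows: 389 × 33/28 = 458.46 → 458.
contrast-panel cast-on: 82 × 20/19 = 86.32 → 86.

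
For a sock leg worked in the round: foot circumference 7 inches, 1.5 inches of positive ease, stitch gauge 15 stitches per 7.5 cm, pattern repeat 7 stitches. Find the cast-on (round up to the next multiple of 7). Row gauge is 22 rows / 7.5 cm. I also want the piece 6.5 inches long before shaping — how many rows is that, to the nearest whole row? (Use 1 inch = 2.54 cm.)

Cast on 49 stitches; work 48 rows.

Finished = 7 + 1.5 = 8.5 inches.
8.5 inches × 2.54 = 21.59 cm.
15/7.5 = 2 sts per cm; 21.59 × 2 = 43.18 sts.
Next multiple of 7 → 49.
6.5 inches = 16.51 cm; × 2.933 = 48.43 → 48 rows.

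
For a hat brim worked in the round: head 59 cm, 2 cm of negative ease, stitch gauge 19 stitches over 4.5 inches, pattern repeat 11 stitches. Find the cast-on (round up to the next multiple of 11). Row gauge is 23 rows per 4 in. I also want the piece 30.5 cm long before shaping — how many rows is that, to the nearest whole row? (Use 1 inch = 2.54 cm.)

Cast on 99 stitches; work 69 rows.

Finished = 59 − 2 = 57 cm.
57 cm × 1/2.54 = 22.44 inches.
19/4.5 = 4.222 sts per in; 22.44 × 4.222 = 94.75 sts.
Next multiple of 11 → 99.
30.5 cm = 12.01 inches; × 5.75 = 69.05 → 69 rows.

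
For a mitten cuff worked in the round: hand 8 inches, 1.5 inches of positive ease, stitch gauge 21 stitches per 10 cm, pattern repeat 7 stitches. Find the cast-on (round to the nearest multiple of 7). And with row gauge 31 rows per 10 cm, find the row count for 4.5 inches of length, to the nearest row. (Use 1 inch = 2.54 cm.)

Finished = 8 + 1.5 = 9.5 inches.
9.5 inches × 2.54 = 24.13 cm.
21/10 = 2.1 sts per cm; 24.13 × 2.1 = 50.67 sts.
Nearest multiple of 7 → 49.
4.5 inches = 11.43 cm; × 3.1 = 35.43 → 35 rows.

Cast on 49 stitches; work 35 rows.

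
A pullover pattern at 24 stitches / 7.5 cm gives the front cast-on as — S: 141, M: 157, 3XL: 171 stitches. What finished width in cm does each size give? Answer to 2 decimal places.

S 44.06 cm; M 49.06 cm; 3XL 53.44 cm.

24/7.5 = 3.2 sts per cm.
S: 141 / 3.2 = 44.062 → 44.06 cm.
M: 157 / 3.2 = 49.062 → 49.06 cm.
3XL: 171 / 3.2 = 53.438 → 53.44 cm.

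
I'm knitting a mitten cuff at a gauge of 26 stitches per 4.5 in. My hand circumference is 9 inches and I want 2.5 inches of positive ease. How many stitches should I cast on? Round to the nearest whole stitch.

Finished = 9 + 2.5 = 11.5 in.
26 / 4.5 = 5.778 sts per inch.
11.50 × 5.778 = 66.44 sts.
→ 66 sts.

Cast on 66 stitches.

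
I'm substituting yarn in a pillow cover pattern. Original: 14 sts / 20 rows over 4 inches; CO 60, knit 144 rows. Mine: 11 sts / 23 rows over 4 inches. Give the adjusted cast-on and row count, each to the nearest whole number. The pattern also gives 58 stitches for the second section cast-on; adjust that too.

Stitches: 60 × 11/14 = 47.14 → 47.
Rows: 144 × 23/20 = 165.60 → 166.
second section cast-on: 58 × 11/14 = 45.57 → 46.

Cast on 47 stitches; work 166 rows; second section cast-on 46 stitches.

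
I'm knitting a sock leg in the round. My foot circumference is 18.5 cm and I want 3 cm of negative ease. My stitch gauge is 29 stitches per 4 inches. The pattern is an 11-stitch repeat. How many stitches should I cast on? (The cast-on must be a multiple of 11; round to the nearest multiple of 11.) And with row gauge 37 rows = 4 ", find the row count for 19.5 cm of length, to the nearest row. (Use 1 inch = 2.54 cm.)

Cast on 44 stitches; work 71 rows.

Finished = 18.5 − 3 = 15.5 cm.
15.5 cm × 1/2.54 = 6.10 inches.
29/4 = 7.25 sts per in; 6.10 × 7.25 = 44.24 sts.
Nearest multiple of 11 → 44.
19.5 cm = 7.68 inches; × 9.25 = 71.01 → 71 rows.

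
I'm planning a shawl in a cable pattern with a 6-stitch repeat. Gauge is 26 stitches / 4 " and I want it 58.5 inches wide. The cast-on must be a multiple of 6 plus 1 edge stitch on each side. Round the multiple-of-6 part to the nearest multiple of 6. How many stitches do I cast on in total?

26 / 4 = 6.5 sts per inch.
58.5 × 6.5 = 380.25 sts.
Less 2 edge sts → 378.25 for the repeat.
Nearest multiple of 6: 378.
Add back 2 edge sts → 380.

CO 380 sts.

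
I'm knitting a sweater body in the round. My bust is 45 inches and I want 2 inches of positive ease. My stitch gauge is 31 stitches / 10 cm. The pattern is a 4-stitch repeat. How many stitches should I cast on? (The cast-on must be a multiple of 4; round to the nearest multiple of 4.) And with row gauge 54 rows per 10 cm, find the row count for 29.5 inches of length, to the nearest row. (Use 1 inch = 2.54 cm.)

Finished = 45 + 2 = 47 inches.
47 inches × 2.54 = 119.38 cm.
31/10 = 3.1 sts per cm; 119.38 × 3.1 = 370.08 sts.
Nearest multiple of 4 → 372.
29.5 inches = 74.93 cm; × 5.4 = 404.62 → 405 rows.

Cast on 372 stitches; work 405 rows.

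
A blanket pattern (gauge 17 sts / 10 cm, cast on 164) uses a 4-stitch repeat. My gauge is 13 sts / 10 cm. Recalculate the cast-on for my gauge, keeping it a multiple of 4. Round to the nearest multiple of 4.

164 × 13 / 17 = 125.41.
Nearest multiple of 4: 124.

Cast on 124 stitches.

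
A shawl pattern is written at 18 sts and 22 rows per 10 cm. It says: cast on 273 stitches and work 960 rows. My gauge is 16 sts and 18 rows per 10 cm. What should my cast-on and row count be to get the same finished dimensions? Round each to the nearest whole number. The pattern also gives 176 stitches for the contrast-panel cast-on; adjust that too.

Stitches: 273 × 16/18 = 242.67 → 243.
Rows: 960 × 18/22 = 785.45 → 785.
contrast-panel cast-on: 176 × 16/18 = 156.44 → 156.

Cast on 243 stitches; work 785 rows; contrast-panel cast-on 156 stitches.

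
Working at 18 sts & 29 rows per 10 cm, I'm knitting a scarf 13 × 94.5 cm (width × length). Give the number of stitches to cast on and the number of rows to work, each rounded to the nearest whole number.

Cast on 23 stitches and work 274 rows.

Stitch gauge = 18/10 = 1.8 sts/cm; 13 × 1.8 = 23.40 → 23 sts.
Row gauge = 29/10 = 2.9 rows/cm; 94.5 × 2.9 = 274.05 → 274 rows.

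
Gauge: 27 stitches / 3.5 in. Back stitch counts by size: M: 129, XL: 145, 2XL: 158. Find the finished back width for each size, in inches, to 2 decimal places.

27/3.5 = 7.714 sts per in.
M: 129 / 7.714 = 16.722 → 16.72 in.
XL: 145 / 7.714 = 18.796 → 18.80 in.
2XL: 158 / 7.714 = 20.481 → 20.48 in.

M 16.72 inches; XL 18.80 inches; 2XL 20.48 inches.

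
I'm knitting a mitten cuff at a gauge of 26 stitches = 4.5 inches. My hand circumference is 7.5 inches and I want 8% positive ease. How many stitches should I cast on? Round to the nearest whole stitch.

CO 47 sts.

Finished = 7.5 × 1.08 = 8.10 in.
26 / 4.5 = 5.778 sts per inch.
8.10 × 5.778 = 46.80 sts.
→ 47 sts.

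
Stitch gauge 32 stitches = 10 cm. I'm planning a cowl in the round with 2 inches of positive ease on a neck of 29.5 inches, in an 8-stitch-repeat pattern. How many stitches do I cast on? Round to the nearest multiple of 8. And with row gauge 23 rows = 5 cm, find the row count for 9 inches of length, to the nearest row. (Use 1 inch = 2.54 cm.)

Finished = 29.5 + 2 = 31.5 inches.
31.5 inches × 2.54 = 80.01 cm.
32/10 = 3.2 sts per cm; 80.01 × 3.2 = 256.03 sts.
Nearest multiple of 8 → 256.
9 inches = 22.86 cm; × 4.6 = 105.16 → 105 rows.

Cast on 256 stitches; work 105 rows.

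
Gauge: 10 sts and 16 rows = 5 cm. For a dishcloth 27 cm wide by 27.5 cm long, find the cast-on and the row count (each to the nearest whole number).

Stitch gauge = 10/5 = 2 sts/cm; 27 × 2 = 54.00 → 54 sts.
Row gauge = 16/5 = 3.2 rows/cm; 27.5 × 3.2 = 88.00 → 88 rows.

Cast on 54 stitches and work 88 rows.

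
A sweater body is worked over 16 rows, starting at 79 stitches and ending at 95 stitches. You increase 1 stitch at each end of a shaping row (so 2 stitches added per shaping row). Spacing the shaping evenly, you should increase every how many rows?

Stitches to add: |95 − 79| = 16.
Shaping rows needed: 16 / 2 = 8.
16 rows / 8 = every 2 rows.

Increase every 2nd row.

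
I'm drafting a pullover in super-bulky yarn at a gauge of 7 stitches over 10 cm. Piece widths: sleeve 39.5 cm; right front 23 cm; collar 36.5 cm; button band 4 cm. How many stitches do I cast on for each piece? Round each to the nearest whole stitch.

sleeve 28; right front 16; collar 26; button band 3.

Rate = 7/10 = 0.7 sts per cm.
sleeve: 39.5 × 0.7 = 27.65 → 28.
right front: 23 × 0.7 = 16.10 → 16.
collar: 36.5 × 0.7 = 25.55 → 26.
button band: 4 × 0.7 = 2.80 → 3.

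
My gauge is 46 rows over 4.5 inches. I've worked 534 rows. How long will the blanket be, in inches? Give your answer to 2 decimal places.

52.24 inches.

46 rows / 4.5 inch = 10.222 rows per inch.
534 / 10.222 = 52.239 inches.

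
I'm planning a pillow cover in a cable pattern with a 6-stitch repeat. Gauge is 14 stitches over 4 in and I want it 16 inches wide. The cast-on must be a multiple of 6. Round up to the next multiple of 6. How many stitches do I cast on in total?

14 / 4 = 3.5 sts per inch.
16 × 3.5 = 56.00 sts.
Next multiple of 6: 60.

Cast on 60 stitches.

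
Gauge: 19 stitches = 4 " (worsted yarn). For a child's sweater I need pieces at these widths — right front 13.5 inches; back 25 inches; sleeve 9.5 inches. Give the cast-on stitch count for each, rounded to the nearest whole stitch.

right front 64; back 119; sleeve 45.

Rate = 19/4 = 4.75 sts per in.
right front: 13.5 × 4.75 = 64.12 → 64.
back: 25 × 4.75 = 118.75 → 119.
sleeve: 9.5 × 4.75 = 45.12 → 45.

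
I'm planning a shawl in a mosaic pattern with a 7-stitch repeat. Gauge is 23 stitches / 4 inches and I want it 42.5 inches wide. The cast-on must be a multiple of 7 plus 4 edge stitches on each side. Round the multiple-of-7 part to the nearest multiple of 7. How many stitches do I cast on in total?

23 / 4 = 5.75 sts per inch.
42.5 × 5.75 = 244.38 sts.
Less 8 edge sts → 236.38 for the repeat.
Nearest multiple of 7: 238.
Add back 8 edge sts → 246.

Cast on 246 stitches.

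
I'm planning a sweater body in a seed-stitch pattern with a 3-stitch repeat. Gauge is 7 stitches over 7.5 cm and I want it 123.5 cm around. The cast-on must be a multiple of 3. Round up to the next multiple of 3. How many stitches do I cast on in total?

CO 117 sts.

7 / 7.5 = 0.933 sts per cm.
123.5 × 0.933 = 115.27 sts.
Next multiple of 3: 117.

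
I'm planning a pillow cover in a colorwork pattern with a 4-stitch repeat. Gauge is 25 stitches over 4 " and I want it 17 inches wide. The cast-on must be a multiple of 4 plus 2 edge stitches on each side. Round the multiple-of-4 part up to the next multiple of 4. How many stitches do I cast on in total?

25 / 4 = 6.25 sts per inch.
17 × 6.25 = 106.25 sts.
Less 4 edge sts → 102.25 for the repeat.
Next multiple of 4: 104.
Add back 4 edge sts → 108.

CO 108 sts.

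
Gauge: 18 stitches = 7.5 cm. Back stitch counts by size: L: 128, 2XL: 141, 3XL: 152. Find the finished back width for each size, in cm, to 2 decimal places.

18/7.5 = 2.4 sts per cm.
L: 128 / 2.4 = 53.333 → 53.33 cm.
2XL: 141 / 2.4 = 58.750 → 58.75 cm.
3XL: 152 / 2.4 = 63.333 → 63.33 cm.

L 53.33 cm; 2XL 58.75 cm; 3XL 63.33 cm.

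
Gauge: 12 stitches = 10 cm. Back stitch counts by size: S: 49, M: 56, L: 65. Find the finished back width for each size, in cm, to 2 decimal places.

12/10 = 1.2 sts per cm.
S: 49 / 1.2 = 40.833 → 40.83 cm.
M: 56 / 1.2 = 46.667 → 46.67 cm.
L: 65 / 1.2 = 54.167 → 54.17 cm.

S 40.83 cm; M 46.67 cm; L 54.17 cm.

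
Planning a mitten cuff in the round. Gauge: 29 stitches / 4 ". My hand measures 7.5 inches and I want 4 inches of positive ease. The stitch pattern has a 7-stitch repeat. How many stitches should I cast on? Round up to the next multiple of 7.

CO 84 sts.

Finished = 7.5 + 4 = 11.5 inches.
29 / 4 = 7.25 sts/in.
11.5 × 7.25 = 83.38 sts.
Next multiple of 7: 84.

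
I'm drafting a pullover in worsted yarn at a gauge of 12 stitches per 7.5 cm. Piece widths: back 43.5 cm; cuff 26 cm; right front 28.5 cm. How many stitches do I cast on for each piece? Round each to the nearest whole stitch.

back 70; cuff 42; right front 46.

Rate = 12/7.5 = 1.6 sts per cm.
back: 43.5 × 1.6 = 69.60 → 70.
cuff: 26 × 1.6 = 41.60 → 42.
right front: 28.5 × 1.6 = 45.60 → 46.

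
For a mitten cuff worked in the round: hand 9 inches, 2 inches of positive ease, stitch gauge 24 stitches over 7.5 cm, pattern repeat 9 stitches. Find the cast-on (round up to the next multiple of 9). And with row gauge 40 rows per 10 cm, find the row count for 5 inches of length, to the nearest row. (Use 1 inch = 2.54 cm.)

Finished = 9 + 2 = 11 inches.
11 inches × 2.54 = 27.94 cm.
24/7.5 = 3.2 sts per cm; 27.94 × 3.2 = 89.41 sts.
Next multiple of 9 → 90.
5 inches = 12.70 cm; × 4 = 50.80 → 51 rows.

Cast on 90 stitches; work 51 rows.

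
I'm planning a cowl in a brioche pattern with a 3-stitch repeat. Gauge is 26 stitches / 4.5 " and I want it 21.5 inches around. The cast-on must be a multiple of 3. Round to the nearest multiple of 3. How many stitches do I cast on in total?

26 / 4.5 = 5.778 sts per inch.
21.5 × 5.778 = 124.22 sts.
Nearest multiple of 3: 123.

123 stitches.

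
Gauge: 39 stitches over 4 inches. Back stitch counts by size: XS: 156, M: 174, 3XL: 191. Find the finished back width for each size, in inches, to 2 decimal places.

39/4 = 9.75 sts per in.
XS: 156 / 9.75 = 16.000 → 16.00 in.
M: 174 / 9.75 = 17.846 → 17.85 in.
3XL: 191 / 9.75 = 19.590 → 19.59 in.

XS 16.00 inches; M 17.85 inches; 3XL 19.59 inches.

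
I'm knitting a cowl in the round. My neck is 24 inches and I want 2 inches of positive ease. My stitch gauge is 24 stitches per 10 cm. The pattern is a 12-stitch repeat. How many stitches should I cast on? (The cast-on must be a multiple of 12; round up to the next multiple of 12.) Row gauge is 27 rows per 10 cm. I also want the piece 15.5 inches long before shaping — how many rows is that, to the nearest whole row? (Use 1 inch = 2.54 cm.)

Finished = 24 + 2 = 26 inches.
26 inches × 2.54 = 66.04 cm.
24/10 = 2.4 sts per cm; 66.04 × 2.4 = 158.50 sts.
Next multiple of 12 → 168.
15.5 inches = 39.37 cm; × 2.7 = 106.30 → 106 rows.

Cast on 168 stitches; work 106 rows.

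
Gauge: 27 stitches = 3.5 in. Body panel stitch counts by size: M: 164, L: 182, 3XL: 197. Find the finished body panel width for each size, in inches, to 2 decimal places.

27/3.5 = 7.714 sts per in.
M: 164 / 7.714 = 21.259 → 21.26 in.
L: 182 / 7.714 = 23.593 → 23.59 in.
3XL: 197 / 7.714 = 25.537 → 25.54 in.

M 21.26 inches; L 23.59 inches; 3XL 25.54 inches.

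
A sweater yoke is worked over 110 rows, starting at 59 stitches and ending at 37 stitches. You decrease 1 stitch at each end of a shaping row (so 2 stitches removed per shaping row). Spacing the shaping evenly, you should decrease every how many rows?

Stitches to remove: |37 − 59| = 22.
Shaping rows needed: 22 / 2 = 11.
110 rows / 11 = every 10 rows.

Decrease every 10th row.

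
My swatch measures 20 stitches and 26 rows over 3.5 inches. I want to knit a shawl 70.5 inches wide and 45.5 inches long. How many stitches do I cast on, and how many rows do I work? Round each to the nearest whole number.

Cast on 403 stitches and work 338 rows.

Stitch gauge = 20/3.5 = 5.714 sts/in; 70.5 × 5.714 = 402.86 → 403 sts.
Row gauge = 26/3.5 = 7.429 rows/in; 45.5 × 7.429 = 338.00 → 338 rows.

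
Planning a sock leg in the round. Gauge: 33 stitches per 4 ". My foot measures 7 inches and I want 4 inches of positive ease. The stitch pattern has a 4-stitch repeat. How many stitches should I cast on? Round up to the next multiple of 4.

Finished = 7 + 4 = 11 inches.
33 / 4 = 8.25 sts/in.
11 × 8.25 = 90.75 sts.
Next multiple of 4: 92.

92 stitches.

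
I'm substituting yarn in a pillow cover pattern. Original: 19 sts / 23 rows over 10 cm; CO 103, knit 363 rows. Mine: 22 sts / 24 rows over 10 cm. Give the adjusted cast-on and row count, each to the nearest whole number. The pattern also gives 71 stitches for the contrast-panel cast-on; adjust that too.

Stitches: 103 × 22/19 = 119.26 → 119.
Rows: 363 × 24/23 = 378.78 → 379.
contrast-panel cast-on: 71 × 22/19 = 82.21 → 82.

Cast on 119 stitches; work 379 rows; contrast-panel cast-on 82 stitches.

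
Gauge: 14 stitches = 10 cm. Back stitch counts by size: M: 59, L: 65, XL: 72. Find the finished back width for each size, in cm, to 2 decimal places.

M 42.14 cm; L 46.43 cm; XL 51.43 cm.

14/10 = 1.4 sts per cm.
M: 59 / 1.4 = 42.143 → 42.14 cm.
L: 65 / 1.4 = 46.429 → 46.43 cm.
XL: 72 / 1.4 = 51.429 → 51.43 cm.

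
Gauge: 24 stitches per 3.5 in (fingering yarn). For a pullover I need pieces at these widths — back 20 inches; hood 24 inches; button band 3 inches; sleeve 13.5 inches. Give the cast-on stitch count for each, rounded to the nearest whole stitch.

Rate = 24/3.5 = 6.857 sts per in.
back: 20 × 6.857 = 137.14 → 137.
hood: 24 × 6.857 = 164.57 → 165.
button band: 3 × 6.857 = 20.57 → 21.
sleeve: 13.5 × 6.857 = 92.57 → 93.

back 137; hood 165; button band 21; sleeve 93.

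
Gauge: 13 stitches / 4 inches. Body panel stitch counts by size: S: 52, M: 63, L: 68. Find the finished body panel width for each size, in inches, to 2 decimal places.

S 16.00 inches; M 19.38 inches; L 20.92 inches.

13/4 = 3.25 sts per in.
S: 52 / 3.25 = 16.000 → 16.00 in.
M: 63 / 3.25 = 19.385 → 19.38 in.
L: 68 / 3.25 = 20.923 → 20.92 in.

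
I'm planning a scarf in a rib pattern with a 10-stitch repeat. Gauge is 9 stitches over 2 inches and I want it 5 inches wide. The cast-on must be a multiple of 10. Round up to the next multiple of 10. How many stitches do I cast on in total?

30 stitches.

9 / 2 = 4.5 sts per inch.
5 × 4.5 = 22.50 sts.
Next multiple of 10: 30.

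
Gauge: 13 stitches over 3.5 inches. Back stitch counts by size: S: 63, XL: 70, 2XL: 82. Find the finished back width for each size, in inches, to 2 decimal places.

S 16.96 inches; XL 18.85 inches; 2XL 22.08 inches.

13/3.5 = 3.714 sts per in.
S: 63 / 3.714 = 16.962 → 16.96 in.
XL: 70 / 3.714 = 18.846 → 18.85 in.
2XL: 82 / 3.714 = 22.077 → 22.08 in.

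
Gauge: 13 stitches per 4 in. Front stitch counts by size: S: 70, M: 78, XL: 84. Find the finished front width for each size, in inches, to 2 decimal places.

S 21.54 inches; M 24.00 inches; XL 25.85 inches.

13/4 = 3.25 sts per in.
S: 70 / 3.25 = 21.538 → 21.54 in.
M: 78 / 3.25 = 24.000 → 24.00 in.
XL: 84 / 3.25 = 25.846 → 25.85 in.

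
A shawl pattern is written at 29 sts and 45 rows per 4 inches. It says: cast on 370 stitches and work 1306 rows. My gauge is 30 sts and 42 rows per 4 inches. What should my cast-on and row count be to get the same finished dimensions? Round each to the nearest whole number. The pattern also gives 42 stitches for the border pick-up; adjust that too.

Stitches: 370 × 30/29 = 382.76 → 383.
Rows: 1306 × 42/45 = 1218.93 → 1219.
border pick-up: 42 × 30/29 = 43.45 → 43.

Cast on 383 stitches; work 1219 rows; border pick-up 43 stitches.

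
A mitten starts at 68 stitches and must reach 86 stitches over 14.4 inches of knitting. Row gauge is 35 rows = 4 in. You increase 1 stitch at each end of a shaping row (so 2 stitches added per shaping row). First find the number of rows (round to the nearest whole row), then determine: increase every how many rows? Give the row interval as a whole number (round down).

Rows = 14.4 × 8.75 = 126.0 → 126 rows.
Stitches to add: 18 → 9 shaping rows (at 2 st each).
126 / 9 = 14.00 → every 14 rows.

Increase every 14th row.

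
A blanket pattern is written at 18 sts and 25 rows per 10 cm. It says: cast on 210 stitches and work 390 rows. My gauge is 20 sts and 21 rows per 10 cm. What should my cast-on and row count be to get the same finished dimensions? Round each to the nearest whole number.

Stitches: 210 × 20/18 = 233.33 → 233.
Rows: 390 × 21/25 = 327.60 → 328.

Cast on 233 stitches; work 328 rows.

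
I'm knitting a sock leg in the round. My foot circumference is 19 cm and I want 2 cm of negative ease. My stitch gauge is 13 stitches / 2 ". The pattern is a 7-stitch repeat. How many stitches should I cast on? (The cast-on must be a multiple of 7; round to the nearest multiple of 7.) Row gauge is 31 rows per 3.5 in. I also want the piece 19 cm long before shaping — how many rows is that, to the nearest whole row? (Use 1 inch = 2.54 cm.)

Cast on 42 stitches; work 66 rows.

Finished = 19 − 2 = 17 cm.
17 cm × 1/2.54 = 6.69 inches.
13/2 = 6.5 sts per in; 6.69 × 6.5 = 43.50 sts.
Nearest multiple of 7 → 42.
19 cm = 7.48 inches; × 8.857 = 66.25 → 66 rows.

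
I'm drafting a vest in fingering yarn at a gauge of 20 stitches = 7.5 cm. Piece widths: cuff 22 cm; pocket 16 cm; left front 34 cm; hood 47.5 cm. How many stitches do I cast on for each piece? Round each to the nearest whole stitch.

cuff 59; pocket 43; left front 91; hood 127.

Rate = 20/7.5 = 2.667 sts per cm.
cuff: 22 × 2.667 = 58.67 → 59.
pocket: 16 × 2.667 = 42.67 → 43.
left front: 34 × 2.667 = 90.67 → 91.
hood: 47.5 × 2.667 = 126.67 → 127.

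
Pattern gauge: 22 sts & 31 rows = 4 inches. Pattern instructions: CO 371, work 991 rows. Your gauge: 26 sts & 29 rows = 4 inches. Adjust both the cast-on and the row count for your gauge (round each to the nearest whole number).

Stitches: 371 × 26/22 = 438.45 → 438.
Rows: 991 × 29/31 = 927.06 → 927.

Cast on 438 stitches; work 927 rows.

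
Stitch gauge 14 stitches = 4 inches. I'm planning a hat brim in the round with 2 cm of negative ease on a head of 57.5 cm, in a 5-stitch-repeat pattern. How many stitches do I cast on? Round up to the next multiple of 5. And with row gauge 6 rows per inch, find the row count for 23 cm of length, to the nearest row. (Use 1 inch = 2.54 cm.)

Finished = 57.5 − 2 = 55.5 cm.
55.5 cm × 1/2.54 = 21.85 inches.
14/4 = 3.5 sts per in; 21.85 × 3.5 = 76.48 sts.
Next multiple of 5 → 80.
23 cm = 9.06 inches; × 6 = 54.33 → 54 rows.

Cast on 80 stitches; work 54 rows.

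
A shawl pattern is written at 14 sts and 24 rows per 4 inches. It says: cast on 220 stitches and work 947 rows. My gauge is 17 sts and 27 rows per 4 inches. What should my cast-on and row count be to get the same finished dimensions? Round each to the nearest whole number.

Cast on 267 stitches; work 1065 rows.

Stitches: 220 × 17/14 = 267.14 → 267.
Rows: 947 × 27/24 = 1065.38 → 1065.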